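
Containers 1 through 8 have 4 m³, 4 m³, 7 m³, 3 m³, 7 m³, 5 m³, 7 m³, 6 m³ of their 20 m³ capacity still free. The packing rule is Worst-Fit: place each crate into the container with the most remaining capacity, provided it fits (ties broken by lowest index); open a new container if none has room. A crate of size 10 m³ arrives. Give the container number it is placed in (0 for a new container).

0

No container has ≥ 10 m³ free, so a new container is opened.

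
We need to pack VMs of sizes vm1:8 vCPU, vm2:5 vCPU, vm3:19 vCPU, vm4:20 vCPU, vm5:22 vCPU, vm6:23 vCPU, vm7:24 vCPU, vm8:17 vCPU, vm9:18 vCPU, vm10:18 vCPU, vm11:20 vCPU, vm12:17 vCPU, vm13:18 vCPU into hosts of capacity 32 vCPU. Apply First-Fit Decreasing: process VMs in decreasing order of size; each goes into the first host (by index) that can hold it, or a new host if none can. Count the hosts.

Sorted descending: 24, 23, 22, 20, 20, 19, 18, 18, 18, 17, 17, 8, 5.
host 1: place 24 vCPU, 8 vCPU left
host 2: place 23 vCPU, 9 vCPU left
host 3: place 22 vCPU, 10 vCPU left
host 4: place 20 vCPU, 12 vCPU left
host 5: place 20 vCPU, 12 vCPU left
host 6: place 19 vCPU, 13 vCPU left
host 7: place 18 vCPU, 14 vCPU left
host 8: place 18 vCPU, 14 vCPU left
host 9: place 18 vCPU, 14 vCPU left
host 10: place 17 vCPU, 15 vCPU left
host 11: place 17 vCPU, 15 vCPU left
host 1: place 8 vCPU, 0 vCPU left
host 2: place 5 vCPU, 4 vCPU left
Final hosts: [24,8] [23,5] [22] [20] [20] [19] [18] [18] [18] [17] [17].

11 hosts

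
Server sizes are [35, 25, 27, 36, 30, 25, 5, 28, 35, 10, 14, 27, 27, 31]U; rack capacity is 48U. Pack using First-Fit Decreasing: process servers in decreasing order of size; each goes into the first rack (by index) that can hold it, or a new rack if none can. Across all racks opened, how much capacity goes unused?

Sorted descending: 36, 35, 35, 31, 30, 28, 27, 27, 27, 25, 25, 14, 10, 5.
Put 36U in rack 1; 12U remain.
Put 35U in rack 2; 13U remain.
Put 35U in rack 3; 13U remain.
Put 31U in rack 4; 17U remain.
Put 30U in rack 5; 18U remain.
Put 28U in rack 6; 20U remain.
Put 27U in rack 7; 21U remain.
Put 27U in rack 8; 21U remain.
Put 27U in rack 9; 21U remain.
Put 25U in rack 10; 23U remain.
Put 25U in rack 11; 23U remain.
Put 14U in rack 4; 3U remain.
Put 10U in rack 1; 2U remain.
Put 5U in rack 2; 8U remain.
11 racks × 48U = 528U; used 355U; unused 173U.

173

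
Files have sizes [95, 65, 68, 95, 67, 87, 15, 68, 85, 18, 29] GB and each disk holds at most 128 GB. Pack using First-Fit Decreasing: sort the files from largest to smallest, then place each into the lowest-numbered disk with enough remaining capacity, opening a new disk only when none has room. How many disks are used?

8

Sorted descending: 95, 95, 87, 85, 68, 68, 67, 65, 29, 18, 15.
Put 95 GB in disk 1; 33 GB remain.
Put 95 GB in disk 2; 33 GB remain.
Put 87 GB in disk 3; 41 GB remain.
Put 85 GB in disk 4; 43 GB remain.
Put 68 GB in disk 5; 60 GB remain.
Put 68 GB in disk 6; 60 GB remain.
Put 67 GB in disk 7; 61 GB remain.
Put 65 GB in disk 8; 63 GB remain.
Put 29 GB in disk 1; 4 GB remain.
Put 18 GB in disk 2; 15 GB remain.
Put 15 GB in disk 2; 0 GB remain.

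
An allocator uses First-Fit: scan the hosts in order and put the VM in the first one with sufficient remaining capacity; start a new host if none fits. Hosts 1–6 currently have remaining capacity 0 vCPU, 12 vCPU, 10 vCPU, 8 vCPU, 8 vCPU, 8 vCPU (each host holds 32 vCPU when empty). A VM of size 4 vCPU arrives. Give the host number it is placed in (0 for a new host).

Hosts with room: host 2 (12 vCPU), host 3 (10 vCPU), host 4 (8 vCPU), host 5 (8 vCPU), host 6 (8 vCPU).
The first with room is host 2.

2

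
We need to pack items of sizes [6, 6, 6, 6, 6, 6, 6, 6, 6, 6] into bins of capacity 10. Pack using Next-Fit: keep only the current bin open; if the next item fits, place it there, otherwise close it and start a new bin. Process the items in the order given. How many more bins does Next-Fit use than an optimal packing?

0

Next-Fit: [6] [6] [6] [6] [6] [6] [6] [6] [6] [6] → 10 bins.
10 items exceed 5 (half the capacity), and no two of those can share a bin, so at least 10 bins are needed.
So 10 is already optimal.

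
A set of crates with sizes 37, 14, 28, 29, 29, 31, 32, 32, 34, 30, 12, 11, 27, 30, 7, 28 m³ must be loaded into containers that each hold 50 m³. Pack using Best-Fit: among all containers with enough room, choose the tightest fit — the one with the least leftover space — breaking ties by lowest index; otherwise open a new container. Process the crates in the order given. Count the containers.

12 containers

37 m³ → container 1 (remaining 13 m³)
14 m³ → container 2 (remaining 36 m³)
28 m³ → container 2 (remaining 8 m³)
29 m³ → container 3 (remaining 21 m³)
29 m³ → container 4 (remaining 21 m³)
31 m³ → container 5 (remaining 19 m³)
32 m³ → container 6 (remaining 18 m³)
32 m³ → container 7 (remaining 18 m³)
34 m³ → container 8 (remaining 16 m³)
30 m³ → container 9 (remaining 20 m³)
12 m³ → container 1 (remaining 1 m³)
11 m³ → container 8 (remaining 5 m³)
27 m³ → container 10 (remaining 23 m³)
30 m³ → container 11 (remaining 20 m³)
7 m³ → container 2 (remaining 1 m³)
28 m³ → container 12 (remaining 22 m³)
Final containers: [37,12] [14,28,7] [29] [29] [31] [32] [32] [34,11] [30] [27] [30] [28].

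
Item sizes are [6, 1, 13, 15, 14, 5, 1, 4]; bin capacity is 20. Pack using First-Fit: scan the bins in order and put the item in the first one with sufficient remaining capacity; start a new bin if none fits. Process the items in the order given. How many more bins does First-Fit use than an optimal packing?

0

First-Fit: [6,1,13] [15,5] [14,1,4] → 3 bins.
Total size 59; any packing needs at least ⌈59/20⌉ = 3 bins.
So 3 is already optimal.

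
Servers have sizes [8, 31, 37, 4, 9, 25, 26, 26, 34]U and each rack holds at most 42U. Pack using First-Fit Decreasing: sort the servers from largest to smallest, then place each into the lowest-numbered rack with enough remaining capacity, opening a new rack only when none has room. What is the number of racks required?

6 racks

Sorted descending: 37, 34, 31, 26, 26, 25, 9, 8, 4.
Put 37U in rack 1; 5U remain.
Put 34U in rack 2; 8U remain.
Put 31U in rack 3; 11U remain.
Put 26U in rack 4; 16U remain.
Put 26U in rack 5; 16U remain.
Put 25U in rack 6; 17U remain.
Put 9U in rack 3; 2U remain.
Put 8U in rack 2; 0U remain.
Put 4U in rack 1; 1U remain.
Final racks: [37,4] [34,8] [31,9] [26] [26] [25].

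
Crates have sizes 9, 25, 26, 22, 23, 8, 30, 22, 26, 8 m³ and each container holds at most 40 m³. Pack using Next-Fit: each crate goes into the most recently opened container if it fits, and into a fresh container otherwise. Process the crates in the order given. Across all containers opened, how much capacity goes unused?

Put 9 m³ in container 1; 31 m³ remain.
Put 25 m³ in container 1; 6 m³ remain.
Put 26 m³ in container 2; 14 m³ remain.
Put 22 m³ in container 3; 18 m³ remain.
Put 23 m³ in container 4; 17 m³ remain.
Put 8 m³ in container 4; 9 m³ remain.
Put 30 m³ in container 5; 10 m³ remain.
Put 22 m³ in container 6; 18 m³ remain.
Put 26 m³ in container 7; 14 m³ remain.
Put 8 m³ in container 7; 6 m³ remain.
7 containers × 40 m³ = 280 m³; used 199 m³; unused 81 m³.

81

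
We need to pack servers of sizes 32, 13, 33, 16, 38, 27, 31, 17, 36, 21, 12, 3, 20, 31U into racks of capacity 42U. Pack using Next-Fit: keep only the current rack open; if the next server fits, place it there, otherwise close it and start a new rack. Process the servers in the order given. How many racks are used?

Put 32U in rack 1; 10U remain.
Put 13U in rack 2; 29U remain.
Put 33U in rack 3; 9U remain.
Put 16U in rack 4; 26U remain.
Put 38U in rack 5; 4U remain.
Put 27U in rack 6; 15U remain.
Put 31U in rack 7; 11U remain.
Put 17U in rack 8; 25U remain.
Put 36U in rack 9; 6U remain.
Put 21U in rack 10; 21U remain.
Put 12U in rack 10; 9U remain.
Put 3U in rack 10; 6U remain.
Put 20U in rack 11; 22U remain.
Put 31U in rack 12; 11U remain.
Final racks: [32] [13] [33] [16] [38] [27] [31] [17] [36] [21,12,3] [20] [31].

12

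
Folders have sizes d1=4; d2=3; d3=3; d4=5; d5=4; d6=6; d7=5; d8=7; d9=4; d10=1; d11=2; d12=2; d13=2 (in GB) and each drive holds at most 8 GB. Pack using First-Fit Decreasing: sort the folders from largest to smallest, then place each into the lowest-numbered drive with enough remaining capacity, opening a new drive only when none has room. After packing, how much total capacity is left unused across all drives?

Sorted descending: 7, 6, 5, 5, 4, 4, 4, 3, 3, 2, 2, 2, 1.
drive 1: place 7 GB, 1 GB left
drive 2: place 6 GB, 2 GB left
drive 3: place 5 GB, 3 GB left
drive 4: place 5 GB, 3 GB left
drive 5: place 4 GB, 4 GB left
drive 5: place 4 GB, 0 GB left
drive 6: place 4 GB, 4 GB left
drive 3: place 3 GB, 0 GB left
drive 4: place 3 GB, 0 GB left
drive 2: place 2 GB, 0 GB left
drive 6: place 2 GB, 2 GB left
drive 6: place 2 GB, 0 GB left
drive 1: place 1 GB, 0 GB left
6 drives × 8 GB = 48 GB; used 48 GB; unused 0 GB.

0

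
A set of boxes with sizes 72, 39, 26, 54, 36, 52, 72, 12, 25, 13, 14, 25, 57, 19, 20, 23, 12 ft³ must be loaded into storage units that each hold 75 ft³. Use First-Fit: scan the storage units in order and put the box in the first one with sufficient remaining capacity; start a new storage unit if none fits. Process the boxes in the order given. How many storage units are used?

9 storage units

72 ft³ → storage unit 1 (remaining 3 ft³)
39 ft³ → storage unit 2 (remaining 36 ft³)
26 ft³ → storage unit 2 (remaining 10 ft³)
54 ft³ → storage unit 3 (remaining 21 ft³)
36 ft³ → storage unit 4 (remaining 39 ft³)
52 ft³ → storage unit 5 (remaining 23 ft³)
72 ft³ → storage unit 6 (remaining 3 ft³)
12 ft³ → storage unit 3 (remaining 9 ft³)
25 ft³ → storage unit 4 (remaining 14 ft³)
13 ft³ → storage unit 4 (remaining 1 ft³)
14 ft³ → storage unit 5 (remaining 9 ft³)
25 ft³ → storage unit 7 (remaining 50 ft³)
57 ft³ → storage unit 8 (remaining 18 ft³)
19 ft³ → storage unit 7 (remaining 31 ft³)
20 ft³ → storage unit 7 (remaining 11 ft³)
23 ft³ → storage unit 9 (remaining 52 ft³)
12 ft³ → storage unit 8 (remaining 6 ft³)
Final storage units: [72] [39,26] [54,12] [36,25,13] [52,14] [72] [25,19,20] [57,12] [23].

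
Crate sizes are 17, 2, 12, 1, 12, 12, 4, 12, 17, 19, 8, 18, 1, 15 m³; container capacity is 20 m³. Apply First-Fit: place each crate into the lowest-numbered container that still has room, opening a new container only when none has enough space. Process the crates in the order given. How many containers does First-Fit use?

17 m³ → container 1 (remaining 3 m³)
2 m³ → container 1 (remaining 1 m³)
12 m³ → container 2 (remaining 8 m³)
1 m³ → container 1 (remaining 0 m³)
12 m³ → container 3 (remaining 8 m³)
12 m³ → container 4 (remaining 8 m³)
4 m³ → container 2 (remaining 4 m³)
12 m³ → container 5 (remaining 8 m³)
17 m³ → container 6 (remaining 3 m³)
19 m³ → container 7 (remaining 1 m³)
8 m³ → container 3 (remaining 0 m³)
18 m³ → container 8 (remaining 2 m³)
1 m³ → container 2 (remaining 3 m³)
15 m³ → container 9 (remaining 5 m³)
Final containers: [17,2,1] [12,4,1] [12,8] [12] [12] [17] [19] [18] [15].

9 containers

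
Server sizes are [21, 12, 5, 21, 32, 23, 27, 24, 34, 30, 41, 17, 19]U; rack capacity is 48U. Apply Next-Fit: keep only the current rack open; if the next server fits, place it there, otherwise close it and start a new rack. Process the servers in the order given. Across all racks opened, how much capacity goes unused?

174

rack 1: place 21U, 27U left
rack 1: place 12U, 15U left
rack 1: place 5U, 10U left
rack 2: place 21U, 27U left
rack 3: place 32U, 16U left
rack 4: place 23U, 25U left
rack 5: place 27U, 21U left
rack 6: place 24U, 24U left
rack 7: place 34U, 14U left
rack 8: place 30U, 18U left
rack 9: place 41U, 7U left
rack 10: place 17U, 31U left
rack 10: place 19U, 12U left
10 racks × 48U = 480U; used 306U; unused 174U.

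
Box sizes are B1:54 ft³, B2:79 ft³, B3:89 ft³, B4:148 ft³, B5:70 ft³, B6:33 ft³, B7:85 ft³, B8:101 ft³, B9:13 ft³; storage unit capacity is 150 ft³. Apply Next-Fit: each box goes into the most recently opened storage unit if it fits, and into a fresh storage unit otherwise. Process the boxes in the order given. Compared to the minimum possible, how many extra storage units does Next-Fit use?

1

Next-Fit: [54,79] [89] [148] [70,33] [85] [101,13] → 6 storage units.
Total size 672 ft³; any packing needs at least ⌈672/150⌉ = 5 storage units.
An optimal packing achieves that bound: [148] [101,33,13] [89,54] [85] [79,70] → 5 storage units.
Excess: 6 − 5 = 1.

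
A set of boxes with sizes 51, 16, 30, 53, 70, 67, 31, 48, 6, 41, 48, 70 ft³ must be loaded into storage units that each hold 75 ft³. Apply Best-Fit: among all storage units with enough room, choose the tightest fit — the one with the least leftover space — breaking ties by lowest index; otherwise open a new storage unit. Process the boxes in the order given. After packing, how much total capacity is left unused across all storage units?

Put 51 ft³ in storage unit 1; 24 ft³ remain.
Put 16 ft³ in storage unit 1; 8 ft³ remain.
Put 30 ft³ in storage unit 2; 45 ft³ remain.
Put 53 ft³ in storage unit 3; 22 ft³ remain.
Put 70 ft³ in storage unit 4; 5 ft³ remain.
Put 67 ft³ in storage unit 5; 8 ft³ remain.
Put 31 ft³ in storage unit 2; 14 ft³ remain.
Put 48 ft³ in storage unit 6; 27 ft³ remain.
Put 6 ft³ in storage unit 1; 2 ft³ remain.
Put 41 ft³ in storage unit 7; 34 ft³ remain.
Put 48 ft³ in storage unit 8; 27 ft³ remain.
Put 70 ft³ in storage unit 9; 5 ft³ remain.
9 storage units × 75 ft³ = 675 ft³; used 531 ft³; unused 144 ft³.

144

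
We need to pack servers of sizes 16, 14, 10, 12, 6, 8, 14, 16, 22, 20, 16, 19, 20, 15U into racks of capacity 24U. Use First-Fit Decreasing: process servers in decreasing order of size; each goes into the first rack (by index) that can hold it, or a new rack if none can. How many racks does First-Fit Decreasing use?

Sorted descending: 22, 20, 20, 19, 16, 16, 16, 15, 14, 14, 12, 10, 8, 6.
Put 22U in rack 1; 2U remain.
Put 20U in rack 2; 4U remain.
Put 20U in rack 3; 4U remain.
Put 19U in rack 4; 5U remain.
Put 16U in rack 5; 8U remain.
Put 16U in rack 6; 8U remain.
Put 16U in rack 7; 8U remain.
Put 15U in rack 8; 9U remain.
Put 14U in rack 9; 10U remain.
Put 14U in rack 10; 10U remain.
Put 12U in rack 11; 12U remain.
Put 10U in rack 9; 0U remain.
Put 8U in rack 5; 0U remain.
Put 6U in rack 6; 2U remain.
Final racks: [22] [20] [20] [19] [16,8] [16,6] [16] [15] [14,10] [14] [12].

11 racks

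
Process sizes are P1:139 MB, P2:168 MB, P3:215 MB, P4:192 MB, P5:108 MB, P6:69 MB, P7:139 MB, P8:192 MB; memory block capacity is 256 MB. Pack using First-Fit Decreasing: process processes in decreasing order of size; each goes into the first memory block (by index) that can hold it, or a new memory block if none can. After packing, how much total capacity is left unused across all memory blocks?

Sorted descending: 215, 192, 192, 168, 139, 139, 108, 69.
Put 215 MB in memory block 1; 41 MB remain.
Put 192 MB in memory block 2; 64 MB remain.
Put 192 MB in memory block 3; 64 MB remain.
Put 168 MB in memory block 4; 88 MB remain.
Put 139 MB in memory block 5; 117 MB remain.
Put 139 MB in memory block 6; 117 MB remain.
Put 108 MB in memory block 5; 9 MB remain.
Put 69 MB in memory block 4; 19 MB remain.
6 memory blocks × 256 MB = 1536 MB; used 1222 MB; unused 314 MB.

314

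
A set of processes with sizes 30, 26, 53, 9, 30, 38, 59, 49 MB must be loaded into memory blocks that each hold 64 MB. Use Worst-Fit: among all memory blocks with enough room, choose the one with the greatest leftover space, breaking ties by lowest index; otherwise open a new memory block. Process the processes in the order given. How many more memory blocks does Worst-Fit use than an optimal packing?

1

Worst-Fit: [30,26] [53,9] [30] [38] [59] [49] → 6 memory blocks.
Total size 294 MB; any packing needs at least ⌈294/64⌉ = 5 memory blocks.
An optimal packing achieves that bound: [59] [53,9] [49] [38,26] [30,30] → 5 memory blocks.
Excess: 6 − 5 = 1.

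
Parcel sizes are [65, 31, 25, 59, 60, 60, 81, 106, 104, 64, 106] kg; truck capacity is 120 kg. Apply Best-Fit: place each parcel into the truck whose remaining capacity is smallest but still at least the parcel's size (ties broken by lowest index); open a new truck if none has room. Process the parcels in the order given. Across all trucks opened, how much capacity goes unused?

199

65 kg → truck 1 (remaining 55 kg)
31 kg → truck 1 (remaining 24 kg)
25 kg → truck 2 (remaining 95 kg)
59 kg → truck 2 (remaining 36 kg)
60 kg → truck 3 (remaining 60 kg)
60 kg → truck 3 (remaining 0 kg)
81 kg → truck 4 (remaining 39 kg)
106 kg → truck 5 (remaining 14 kg)
104 kg → truck 6 (remaining 16 kg)
64 kg → truck 7 (remaining 56 kg)
106 kg → truck 8 (remaining 14 kg)
8 trucks × 120 kg = 960 kg; used 761 kg; unused 199 kg.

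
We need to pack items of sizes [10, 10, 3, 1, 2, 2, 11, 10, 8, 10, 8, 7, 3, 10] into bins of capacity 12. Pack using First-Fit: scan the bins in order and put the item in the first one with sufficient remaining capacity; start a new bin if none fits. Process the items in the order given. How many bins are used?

Put 10 in bin 1; 2 remain.
Put 10 in bin 2; 2 remain.
Put 3 in bin 3; 9 remain.
Put 1 in bin 1; 1 remain.
Put 2 in bin 2; 0 remain.
Put 2 in bin 3; 7 remain.
Put 11 in bin 4; 1 remain.
Put 10 in bin 5; 2 remain.
Put 8 in bin 6; 4 remain.
Put 10 in bin 7; 2 remain.
Put 8 in bin 8; 4 remain.
Put 7 in bin 3; 0 remain.
Put 3 in bin 6; 1 remain.
Put 10 in bin 9; 2 remain.
Final bins: [10,1] [10,2] [3,2,7] [11] [10] [8,3] [10] [8] [10].

9 bins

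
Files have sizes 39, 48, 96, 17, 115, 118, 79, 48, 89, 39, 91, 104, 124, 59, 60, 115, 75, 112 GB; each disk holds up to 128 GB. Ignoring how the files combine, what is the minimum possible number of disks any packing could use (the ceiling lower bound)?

12

Total size = 39 + 48 + 96 + 17 + 115 + 118 + 79 + 48 + 89 + 39 + 91 + 104 + 124 + 59 + 60 + 115 + 75 + 112 = 1428 GB.
⌈1428 / 128⌉ = 12.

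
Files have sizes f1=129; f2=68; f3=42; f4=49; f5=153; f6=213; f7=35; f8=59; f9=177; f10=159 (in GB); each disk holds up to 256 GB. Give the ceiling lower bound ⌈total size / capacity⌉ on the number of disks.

Total size = 129 + 68 + 42 + 49 + 153 + 213 + 35 + 59 + 177 + 159 = 1084 GB.
⌈1084 / 256⌉ = 5.

5 disks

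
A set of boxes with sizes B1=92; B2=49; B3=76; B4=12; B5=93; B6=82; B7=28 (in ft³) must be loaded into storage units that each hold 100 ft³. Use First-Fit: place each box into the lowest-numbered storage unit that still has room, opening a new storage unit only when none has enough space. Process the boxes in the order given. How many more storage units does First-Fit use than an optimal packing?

First-Fit: [92] [49,12,28] [76] [93] [82] → 5 storage units.
Total size 432 ft³; any packing needs at least ⌈432/100⌉ = 5 storage units.
So 5 is already optimal.

0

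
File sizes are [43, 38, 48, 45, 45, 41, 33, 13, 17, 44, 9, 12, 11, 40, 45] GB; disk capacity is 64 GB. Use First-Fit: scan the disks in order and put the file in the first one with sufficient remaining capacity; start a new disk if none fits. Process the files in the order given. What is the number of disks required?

10

Put 43 GB in disk 1; 21 GB remain.
Put 38 GB in disk 2; 26 GB remain.
Put 48 GB in disk 3; 16 GB remain.
Put 45 GB in disk 4; 19 GB remain.
Put 45 GB in disk 5; 19 GB remain.
Put 41 GB in disk 6; 23 GB remain.
Put 33 GB in disk 7; 31 GB remain.
Put 13 GB in disk 1; 8 GB remain.
Put 17 GB in disk 2; 9 GB remain.
Put 44 GB in disk 8; 20 GB remain.
Put 9 GB in disk 2; 0 GB remain.
Put 12 GB in disk 3; 4 GB remain.
Put 11 GB in disk 4; 8 GB remain.
Put 40 GB in disk 9; 24 GB remain.
Put 45 GB in disk 10; 19 GB remain.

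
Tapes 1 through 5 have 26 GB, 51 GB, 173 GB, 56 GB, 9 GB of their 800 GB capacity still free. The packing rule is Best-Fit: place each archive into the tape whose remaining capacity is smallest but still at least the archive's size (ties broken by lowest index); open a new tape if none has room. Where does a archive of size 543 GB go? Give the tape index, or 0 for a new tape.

0

No tape has ≥ 543 GB free, so a new tape is opened.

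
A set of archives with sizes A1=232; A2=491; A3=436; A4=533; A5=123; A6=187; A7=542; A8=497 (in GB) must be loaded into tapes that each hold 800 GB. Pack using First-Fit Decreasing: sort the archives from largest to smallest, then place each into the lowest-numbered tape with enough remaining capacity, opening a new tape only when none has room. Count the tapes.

5 tapes

Sorted descending: 542, 533, 497, 491, 436, 232, 187, 123.
Put 542 GB in tape 1; 258 GB remain.
Put 533 GB in tape 2; 267 GB remain.
Put 497 GB in tape 3; 303 GB remain.
Put 491 GB in tape 4; 309 GB remain.
Put 436 GB in tape 5; 364 GB remain.
Put 232 GB in tape 1; 26 GB remain.
Put 187 GB in tape 2; 80 GB remain.
Put 123 GB in tape 3; 180 GB remain.
Final tapes: [542,232] [533,187] [497,123] [491] [436].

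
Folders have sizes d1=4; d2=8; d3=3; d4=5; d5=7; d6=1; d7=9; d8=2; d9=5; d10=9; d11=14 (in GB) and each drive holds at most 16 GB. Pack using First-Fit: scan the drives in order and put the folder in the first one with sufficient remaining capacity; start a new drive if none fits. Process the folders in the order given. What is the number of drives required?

5

d1 (4 GB) → drive 1 (remaining 12 GB)
d2 (8 GB) → drive 1 (remaining 4 GB)
d3 (3 GB) → drive 1 (remaining 1 GB)
d4 (5 GB) → drive 2 (remaining 11 GB)
d5 (7 GB) → drive 2 (remaining 4 GB)
d6 (1 GB) → drive 1 (remaining 0 GB)
d7 (9 GB) → drive 3 (remaining 7 GB)
d8 (2 GB) → drive 2 (remaining 2 GB)
d9 (5 GB) → drive 3 (remaining 2 GB)
d10 (9 GB) → drive 4 (remaining 7 GB)
d11 (14 GB) → drive 5 (remaining 2 GB)
Final drives: [4,8,3,1] [5,7,2] [9,5] [9] [14].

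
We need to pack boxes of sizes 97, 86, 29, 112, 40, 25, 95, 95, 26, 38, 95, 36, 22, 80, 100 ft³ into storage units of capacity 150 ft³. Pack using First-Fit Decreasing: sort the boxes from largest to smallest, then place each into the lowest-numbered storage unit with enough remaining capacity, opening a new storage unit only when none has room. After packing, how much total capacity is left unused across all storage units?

Sorted descending: 112, 100, 97, 95, 95, 95, 86, 80, 40, 38, 36, 29, 26, 25, 22.
Put 112 ft³ in storage unit 1; 38 ft³ remain.
Put 100 ft³ in storage unit 2; 50 ft³ remain.
Put 97 ft³ in storage unit 3; 53 ft³ remain.
Put 95 ft³ in storage unit 4; 55 ft³ remain.
Put 95 ft³ in storage unit 5; 55 ft³ remain.
Put 95 ft³ in storage unit 6; 55 ft³ remain.
Put 86 ft³ in storage unit 7; 64 ft³ remain.
Put 80 ft³ in storage unit 8; 70 ft³ remain.
Put 40 ft³ in storage unit 2; 10 ft³ remain.
Put 38 ft³ in storage unit 1; 0 ft³ remain.
Put 36 ft³ in storage unit 3; 17 ft³ remain.
Put 29 ft³ in storage unit 4; 26 ft³ remain.
Put 26 ft³ in storage unit 4; 0 ft³ remain.
Put 25 ft³ in storage unit 5; 30 ft³ remain.
Put 22 ft³ in storage unit 5; 8 ft³ remain.
8 storage units × 150 ft³ = 1200 ft³; used 976 ft³; unused 224 ft³.

224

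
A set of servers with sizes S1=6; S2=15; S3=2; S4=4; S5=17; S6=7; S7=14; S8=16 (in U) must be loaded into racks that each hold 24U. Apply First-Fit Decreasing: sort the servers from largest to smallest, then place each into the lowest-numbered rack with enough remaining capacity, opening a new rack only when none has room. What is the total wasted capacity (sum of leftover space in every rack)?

15

Sorted descending: 17, 16, 15, 14, 7, 6, 4, 2.
17U → rack 1 (remaining 7U)
16U → rack 2 (remaining 8U)
15U → rack 3 (remaining 9U)
14U → rack 4 (remaining 10U)
7U → rack 1 (remaining 0U)
6U → rack 2 (remaining 2U)
4U → rack 3 (remaining 5U)
2U → rack 2 (remaining 0U)
4 racks × 24U = 96U; used 81U; unused 15U.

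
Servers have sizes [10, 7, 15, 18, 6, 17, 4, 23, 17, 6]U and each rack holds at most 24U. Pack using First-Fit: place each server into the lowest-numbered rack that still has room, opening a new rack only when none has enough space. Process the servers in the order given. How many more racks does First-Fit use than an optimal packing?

0

First-Fit: [10,7,6] [15,4] [18,6] [17] [23] [17] → 6 racks.
Total size 123U; any packing needs at least ⌈123/24⌉ = 6 racks.
So 6 is already optimal.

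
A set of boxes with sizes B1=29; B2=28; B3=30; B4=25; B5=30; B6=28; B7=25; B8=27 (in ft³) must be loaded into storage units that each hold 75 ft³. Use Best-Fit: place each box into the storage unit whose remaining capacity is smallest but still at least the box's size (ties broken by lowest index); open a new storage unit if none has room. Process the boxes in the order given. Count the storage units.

4

Put B1 (29 ft³) in storage unit 1; 46 ft³ remain.
Put B2 (28 ft³) in storage unit 1; 18 ft³ remain.
Put B3 (30 ft³) in storage unit 2; 45 ft³ remain.
Put B4 (25 ft³) in storage unit 2; 20 ft³ remain.
Put B5 (30 ft³) in storage unit 3; 45 ft³ remain.
Put B6 (28 ft³) in storage unit 3; 17 ft³ remain.
Put B7 (25 ft³) in storage unit 4; 50 ft³ remain.
Put B8 (27 ft³) in storage unit 4; 23 ft³ remain.
Final storage units: [29,28] [30,25] [30,28] [25,27].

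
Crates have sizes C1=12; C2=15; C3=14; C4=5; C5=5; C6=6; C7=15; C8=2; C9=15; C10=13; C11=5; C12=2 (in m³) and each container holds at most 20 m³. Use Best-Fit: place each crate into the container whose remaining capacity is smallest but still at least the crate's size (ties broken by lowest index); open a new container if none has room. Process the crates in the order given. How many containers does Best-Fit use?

6

C1 (12 m³) → container 1 (remaining 8 m³)
C2 (15 m³) → container 2 (remaining 5 m³)
C3 (14 m³) → container 3 (remaining 6 m³)
C4 (5 m³) → container 2 (remaining 0 m³)
C5 (5 m³) → container 3 (remaining 1 m³)
C6 (6 m³) → container 1 (remaining 2 m³)
C7 (15 m³) → container 4 (remaining 5 m³)
C8 (2 m³) → container 1 (remaining 0 m³)
C9 (15 m³) → container 5 (remaining 5 m³)
C10 (13 m³) → container 6 (remaining 7 m³)
C11 (5 m³) → container 4 (remaining 0 m³)
C12 (2 m³) → container 5 (remaining 3 m³)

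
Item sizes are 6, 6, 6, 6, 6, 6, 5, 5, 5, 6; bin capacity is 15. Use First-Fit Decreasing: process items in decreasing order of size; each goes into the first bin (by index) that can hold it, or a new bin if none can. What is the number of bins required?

Sorted descending: 6, 6, 6, 6, 6, 6, 6, 5, 5, 5.
Put 6 in bin 1; 9 remain.
Put 6 in bin 1; 3 remain.
Put 6 in bin 2; 9 remain.
Put 6 in bin 2; 3 remain.
Put 6 in bin 3; 9 remain.
Put 6 in bin 3; 3 remain.
Put 6 in bin 4; 9 remain.
Put 5 in bin 4; 4 remain.
Put 5 in bin 5; 10 remain.
Put 5 in bin 5; 5 remain.
Final bins: [6,6] [6,6] [6,6] [6,5] [5,5].

5 bins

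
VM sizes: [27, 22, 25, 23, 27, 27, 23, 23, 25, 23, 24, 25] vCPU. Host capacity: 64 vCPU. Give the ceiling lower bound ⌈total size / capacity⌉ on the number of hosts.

5 hosts

Total size = 27 + 22 + 25 + 23 + 27 + 27 + 23 + 23 + 25 + 23 + 24 + 25 = 294 vCPU.
⌈294 / 64⌉ = 5.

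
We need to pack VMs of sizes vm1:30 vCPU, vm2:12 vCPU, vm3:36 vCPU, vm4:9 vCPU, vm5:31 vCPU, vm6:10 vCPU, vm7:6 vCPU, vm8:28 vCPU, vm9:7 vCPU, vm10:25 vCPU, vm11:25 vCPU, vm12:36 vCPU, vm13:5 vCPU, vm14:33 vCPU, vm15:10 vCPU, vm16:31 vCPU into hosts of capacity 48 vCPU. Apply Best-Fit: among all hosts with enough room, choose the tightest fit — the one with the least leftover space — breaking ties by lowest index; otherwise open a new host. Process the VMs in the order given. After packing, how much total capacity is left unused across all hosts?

Put vm1 (30 vCPU) in host 1; 18 vCPU remain.
Put vm2 (12 vCPU) in host 1; 6 vCPU remain.
Put vm3 (36 vCPU) in host 2; 12 vCPU remain.
Put vm4 (9 vCPU) in host 2; 3 vCPU remain.
Put vm5 (31 vCPU) in host 3; 17 vCPU remain.
Put vm6 (10 vCPU) in host 3; 7 vCPU remain.
Put vm7 (6 vCPU) in host 1; 0 vCPU remain.
Put vm8 (28 vCPU) in host 4; 20 vCPU remain.
Put vm9 (7 vCPU) in host 3; 0 vCPU remain.
Put vm10 (25 vCPU) in host 5; 23 vCPU remain.
Put vm11 (25 vCPU) in host 6; 23 vCPU remain.
Put vm12 (36 vCPU) in host 7; 12 vCPU remain.
Put vm13 (5 vCPU) in host 7; 7 vCPU remain.
Put vm14 (33 vCPU) in host 8; 15 vCPU remain.
Put vm15 (10 vCPU) in host 8; 5 vCPU remain.
Put vm16 (31 vCPU) in host 9; 17 vCPU remain.
9 hosts × 48 vCPU = 432 vCPU; used 334 vCPU; unused 98 vCPU.

98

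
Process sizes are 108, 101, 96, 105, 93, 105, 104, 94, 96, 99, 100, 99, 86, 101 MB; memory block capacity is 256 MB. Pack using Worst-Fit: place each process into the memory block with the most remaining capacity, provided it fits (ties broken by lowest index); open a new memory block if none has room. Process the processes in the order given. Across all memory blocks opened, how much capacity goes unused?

405

Put 108 MB in memory block 1; 148 MB remain.
Put 101 MB in memory block 1; 47 MB remain.
Put 96 MB in memory block 2; 160 MB remain.
Put 105 MB in memory block 2; 55 MB remain.
Put 93 MB in memory block 3; 163 MB remain.
Put 105 MB in memory block 3; 58 MB remain.
Put 104 MB in memory block 4; 152 MB remain.
Put 94 MB in memory block 4; 58 MB remain.
Put 96 MB in memory block 5; 160 MB remain.
Put 99 MB in memory block 5; 61 MB remain.
Put 100 MB in memory block 6; 156 MB remain.
Put 99 MB in memory block 6; 57 MB remain.
Put 86 MB in memory block 7; 170 MB remain.
Put 101 MB in memory block 7; 69 MB remain.
7 memory blocks × 256 MB = 1792 MB; used 1387 MB; unused 405 MB.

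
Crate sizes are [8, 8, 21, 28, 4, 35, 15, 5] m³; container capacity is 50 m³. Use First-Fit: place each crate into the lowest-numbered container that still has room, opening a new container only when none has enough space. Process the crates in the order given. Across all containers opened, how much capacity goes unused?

container 1: place 8 m³, 42 m³ left
container 1: place 8 m³, 34 m³ left
container 1: place 21 m³, 13 m³ left
container 2: place 28 m³, 22 m³ left
container 1: place 4 m³, 9 m³ left
container 3: place 35 m³, 15 m³ left
container 2: place 15 m³, 7 m³ left
container 1: place 5 m³, 4 m³ left
3 containers × 50 m³ = 150 m³; used 124 m³; unused 26 m³.

26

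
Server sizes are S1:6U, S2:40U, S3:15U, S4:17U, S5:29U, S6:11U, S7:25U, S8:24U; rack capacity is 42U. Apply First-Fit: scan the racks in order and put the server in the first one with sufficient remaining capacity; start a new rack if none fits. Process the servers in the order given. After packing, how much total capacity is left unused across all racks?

43

Put S1 (6U) in rack 1; 36U remain.
Put S2 (40U) in rack 2; 2U remain.
Put S3 (15U) in rack 1; 21U remain.
Put S4 (17U) in rack 1; 4U remain.
Put S5 (29U) in rack 3; 13U remain.
Put S6 (11U) in rack 3; 2U remain.
Put S7 (25U) in rack 4; 17U remain.
Put S8 (24U) in rack 5; 18U remain.
5 racks × 42U = 210U; used 167U; unused 43U.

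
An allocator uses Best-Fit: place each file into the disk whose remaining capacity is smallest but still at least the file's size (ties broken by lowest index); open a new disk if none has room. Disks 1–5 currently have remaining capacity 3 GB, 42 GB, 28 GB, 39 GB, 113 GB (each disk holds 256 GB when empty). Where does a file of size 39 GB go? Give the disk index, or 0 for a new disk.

Disks with room: disk 2 (42 GB), disk 4 (39 GB), disk 5 (113 GB).
Tightest fit is disk 4 with 39 GB free.

4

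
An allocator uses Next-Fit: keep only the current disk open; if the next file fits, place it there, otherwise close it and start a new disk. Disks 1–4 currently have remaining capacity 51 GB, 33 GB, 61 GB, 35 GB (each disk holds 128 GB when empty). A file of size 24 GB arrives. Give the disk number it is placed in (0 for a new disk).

Next-Fit only looks at disk 4, which has 35 GB free.
24 GB fits there.

4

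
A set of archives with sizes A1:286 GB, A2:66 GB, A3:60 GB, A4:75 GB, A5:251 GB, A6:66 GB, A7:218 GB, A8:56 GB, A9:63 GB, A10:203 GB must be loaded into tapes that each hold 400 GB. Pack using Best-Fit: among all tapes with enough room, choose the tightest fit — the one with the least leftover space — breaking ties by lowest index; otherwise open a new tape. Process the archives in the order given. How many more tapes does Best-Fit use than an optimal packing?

0

Best-Fit: [286,66] [60,75,251] [66,218,56] [63,203] → 4 tapes.
Total size 1344 GB; any packing needs at least ⌈1344/400⌉ = 4 tapes.
So 4 is already optimal.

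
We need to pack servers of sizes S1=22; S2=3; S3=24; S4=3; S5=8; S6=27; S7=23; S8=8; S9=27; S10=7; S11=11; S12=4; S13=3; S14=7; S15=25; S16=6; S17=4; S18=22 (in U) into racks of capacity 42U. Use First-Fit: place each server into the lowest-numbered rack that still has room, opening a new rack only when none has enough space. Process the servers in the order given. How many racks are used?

Put S1 (22U) in rack 1; 20U remain.
Put S2 (3U) in rack 1; 17U remain.
Put S3 (24U) in rack 2; 18U remain.
Put S4 (3U) in rack 1; 14U remain.
Put S5 (8U) in rack 1; 6U remain.
Put S6 (27U) in rack 3; 15U remain.
Put S7 (23U) in rack 4; 19U remain.
Put S8 (8U) in rack 2; 10U remain.
Put S9 (27U) in rack 5; 15U remain.
Put S10 (7U) in rack 2; 3U remain.
Put S11 (11U) in rack 3; 4U remain.
Put S12 (4U) in rack 1; 2U remain.
Put S13 (3U) in rack 2; 0U remain.
Put S14 (7U) in rack 4; 12U remain.
Put S15 (25U) in rack 6; 17U remain.
Put S16 (6U) in rack 4; 6U remain.
Put S17 (4U) in rack 3; 0U remain.
Put S18 (22U) in rack 7; 20U remain.

7 racks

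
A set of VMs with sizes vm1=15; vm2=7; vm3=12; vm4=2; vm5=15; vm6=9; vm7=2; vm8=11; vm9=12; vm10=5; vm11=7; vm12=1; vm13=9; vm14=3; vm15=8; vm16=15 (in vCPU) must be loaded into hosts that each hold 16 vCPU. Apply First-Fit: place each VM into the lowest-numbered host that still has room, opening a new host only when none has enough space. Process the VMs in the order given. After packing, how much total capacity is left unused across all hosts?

27

Put vm1 (15 vCPU) in host 1; 1 vCPU remain.
Put vm2 (7 vCPU) in host 2; 9 vCPU remain.
Put vm3 (12 vCPU) in host 3; 4 vCPU remain.
Put vm4 (2 vCPU) in host 2; 7 vCPU remain.
Put vm5 (15 vCPU) in host 4; 1 vCPU remain.
Put vm6 (9 vCPU) in host 5; 7 vCPU remain.
Put vm7 (2 vCPU) in host 2; 5 vCPU remain.
Put vm8 (11 vCPU) in host 6; 5 vCPU remain.
Put vm9 (12 vCPU) in host 7; 4 vCPU remain.
Put vm10 (5 vCPU) in host 2; 0 vCPU remain.
Put vm11 (7 vCPU) in host 5; 0 vCPU remain.
Put vm12 (1 vCPU) in host 1; 0 vCPU remain.
Put vm13 (9 vCPU) in host 8; 7 vCPU remain.
Put vm14 (3 vCPU) in host 3; 1 vCPU remain.
Put vm15 (8 vCPU) in host 9; 8 vCPU remain.
Put vm16 (15 vCPU) in host 10; 1 vCPU remain.
10 hosts × 16 vCPU = 160 vCPU; used 133 vCPU; unused 27 vCPU.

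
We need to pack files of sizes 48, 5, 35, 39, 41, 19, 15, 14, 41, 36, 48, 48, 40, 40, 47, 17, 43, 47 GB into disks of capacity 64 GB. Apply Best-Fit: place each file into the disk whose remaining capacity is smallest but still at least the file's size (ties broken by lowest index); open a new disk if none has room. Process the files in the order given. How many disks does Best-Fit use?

13 disks

disk 1: place 48 GB, 16 GB left
disk 1: place 5 GB, 11 GB left
disk 2: place 35 GB, 29 GB left
disk 3: place 39 GB, 25 GB left
disk 4: place 41 GB, 23 GB left
disk 4: place 19 GB, 4 GB left
disk 3: place 15 GB, 10 GB left
disk 2: place 14 GB, 15 GB left
disk 5: place 41 GB, 23 GB left
disk 6: place 36 GB, 28 GB left
disk 7: place 48 GB, 16 GB left
disk 8: place 48 GB, 16 GB left
disk 9: place 40 GB, 24 GB left
disk 10: place 40 GB, 24 GB left
disk 11: place 47 GB, 17 GB left
disk 11: place 17 GB, 0 GB left
disk 12: place 43 GB, 21 GB left
disk 13: place 47 GB, 17 GB left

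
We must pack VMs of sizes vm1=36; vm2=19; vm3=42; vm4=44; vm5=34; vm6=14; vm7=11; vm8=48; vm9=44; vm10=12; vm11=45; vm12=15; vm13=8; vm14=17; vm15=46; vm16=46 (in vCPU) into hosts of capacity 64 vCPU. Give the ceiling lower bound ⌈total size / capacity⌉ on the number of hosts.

8 hosts

Total size = 36 + 19 + 42 + 44 + 34 + 14 + 11 + 48 + 44 + 12 + 45 + 15 + 8 + 17 + 46 + 46 = 481 vCPU.
⌈481 / 64⌉ = 8.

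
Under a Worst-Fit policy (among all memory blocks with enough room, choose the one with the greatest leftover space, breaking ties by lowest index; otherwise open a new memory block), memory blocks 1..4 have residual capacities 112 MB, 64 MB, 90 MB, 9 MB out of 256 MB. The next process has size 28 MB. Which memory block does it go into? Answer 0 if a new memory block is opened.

1

Memory blocks with room: memory block 1 (112 MB), memory block 2 (64 MB), memory block 3 (90 MB).
Most room is memory block 1 with 112 MB free.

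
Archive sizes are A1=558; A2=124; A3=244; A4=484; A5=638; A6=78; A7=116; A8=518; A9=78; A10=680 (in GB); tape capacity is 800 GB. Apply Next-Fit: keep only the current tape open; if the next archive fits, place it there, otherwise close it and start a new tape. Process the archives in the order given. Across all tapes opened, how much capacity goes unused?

tape 1: place A1 (558 GB), 242 GB left
tape 1: place A2 (124 GB), 118 GB left
tape 2: place A3 (244 GB), 556 GB left
tape 2: place A4 (484 GB), 72 GB left
tape 3: place A5 (638 GB), 162 GB left
tape 3: place A6 (78 GB), 84 GB left
tape 4: place A7 (116 GB), 684 GB left
tape 4: place A8 (518 GB), 166 GB left
tape 4: place A9 (78 GB), 88 GB left
tape 5: place A10 (680 GB), 120 GB left
5 tapes × 800 GB = 4000 GB; used 3518 GB; unused 482 GB.

482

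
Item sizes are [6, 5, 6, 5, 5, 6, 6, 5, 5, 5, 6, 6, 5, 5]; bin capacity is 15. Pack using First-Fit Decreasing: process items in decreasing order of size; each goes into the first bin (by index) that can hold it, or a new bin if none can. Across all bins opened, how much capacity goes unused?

Sorted descending: 6, 6, 6, 6, 6, 6, 5, 5, 5, 5, 5, 5, 5, 5.
bin 1: place 6, 9 left
bin 1: place 6, 3 left
bin 2: place 6, 9 left
bin 2: place 6, 3 left
bin 3: place 6, 9 left
bin 3: place 6, 3 left
bin 4: place 5, 10 left
bin 4: place 5, 5 left
bin 4: place 5, 0 left
bin 5: place 5, 10 left
bin 5: place 5, 5 left
bin 5: place 5, 0 left
bin 6: place 5, 10 left
bin 6: place 5, 5 left
6 bins × 15 = 90; used 76; unused 14.

14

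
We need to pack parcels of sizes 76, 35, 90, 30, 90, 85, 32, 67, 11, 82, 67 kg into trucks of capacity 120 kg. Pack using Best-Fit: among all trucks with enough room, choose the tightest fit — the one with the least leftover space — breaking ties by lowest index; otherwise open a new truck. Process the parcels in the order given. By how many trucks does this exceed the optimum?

0

Best-Fit: [76,35] [90,30] [90,11] [85,32] [67] [82] [67] → 7 trucks.
7 parcels exceed 60 kg (half the capacity), and no two of those can share a truck, so at least 7 trucks are needed.
So 7 is already optimal.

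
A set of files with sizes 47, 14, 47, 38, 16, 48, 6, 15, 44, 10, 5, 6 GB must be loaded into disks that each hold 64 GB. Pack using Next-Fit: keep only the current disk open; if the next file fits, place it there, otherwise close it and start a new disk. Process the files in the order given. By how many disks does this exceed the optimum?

1

Next-Fit: [47,14] [47] [38,16] [48,6] [15,44] [10,5,6] → 6 disks.
Total size 296 GB; any packing needs at least ⌈296/64⌉ = 5 disks.
An optimal packing achieves that bound: [48,16] [47,15] [47,14] [44,10,6] [38,6,5] → 5 disks.
Excess: 6 − 5 = 1.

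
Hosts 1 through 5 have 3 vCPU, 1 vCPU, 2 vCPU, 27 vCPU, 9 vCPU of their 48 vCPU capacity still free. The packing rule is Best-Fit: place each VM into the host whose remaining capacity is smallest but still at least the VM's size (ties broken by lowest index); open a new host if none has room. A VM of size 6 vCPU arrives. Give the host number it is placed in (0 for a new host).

5

Hosts with room: host 4 (27 vCPU), host 5 (9 vCPU).
Tightest fit is host 5 with 9 vCPU free.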